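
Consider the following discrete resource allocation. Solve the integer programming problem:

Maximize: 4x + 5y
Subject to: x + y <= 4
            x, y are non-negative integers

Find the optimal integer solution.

Objective: 4x + 5y, constraint: x + y <= 4
Coefficient of y is 5 > coefficient of x is 4, so allocate the entire budget to y.
Optimal: x = 0, y = 4, value = 20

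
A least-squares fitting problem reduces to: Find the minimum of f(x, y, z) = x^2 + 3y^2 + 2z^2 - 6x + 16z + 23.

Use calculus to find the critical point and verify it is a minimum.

f(x,y,z) = x^2 + 3y^2 + 2z^2 - 6x + 16z + 23
df/dx = 2x + (-6) = 0 => x = 3
df/dy = 6y + (0) = 0 => y = 0
df/dz = 4z + (16) = 0 => z = -4
f(3,0,-4) = 1*(3)^2 + 3*(0)^2 + 2*(-4)^2 + -6*(3) + 16*(-4) + 23 = -18
Hessian is diagonal with entries 2, 6, 4 > 0, confirmed minimum.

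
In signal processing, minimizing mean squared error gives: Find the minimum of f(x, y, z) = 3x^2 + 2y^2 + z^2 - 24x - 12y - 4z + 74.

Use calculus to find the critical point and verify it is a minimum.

f(x,y,z) = 3x^2 + 2y^2 + z^2 - 24x - 12y - 4z + 74
df/dx = 6x + (-24) = 0 => x = 4
df/dy = 4y + (-12) = 0 => y = 3
df/dz = 2z + (-4) = 0 => z = 2
f(4,3,2) = 3*(4)^2 + 2*(3)^2 + 1*(2)^2 + -24*(4) + -12*(3) + -4*(2) + 74 = 4
Hessian is diagonal with entries 6, 4, 2 > 0, confirmed minimum.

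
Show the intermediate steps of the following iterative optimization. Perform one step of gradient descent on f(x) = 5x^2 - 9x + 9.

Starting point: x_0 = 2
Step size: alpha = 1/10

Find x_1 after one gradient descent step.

f(x) = 5x^2 - 9x + 9
f'(x) = 10x - 9
f'(2) = 10*2 + (-9) = 11
x_1 = x_0 - alpha * f'(x_0) = 2 - 1/10 * 11 = 9/10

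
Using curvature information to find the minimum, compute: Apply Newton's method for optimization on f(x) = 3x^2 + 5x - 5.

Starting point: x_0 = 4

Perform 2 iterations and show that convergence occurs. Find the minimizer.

f(x) = 3x^2 + 5x - 5, f'(x) = 6x + (5), f''(x) = 6
Step 1: f'(4) = 29, x_1 = 4 - 29/6 = -5/6
Step 2: f'(-5/6) = 0, x_2 = -5/6 (converged)
Newton's method converges in 1 step for quadratics.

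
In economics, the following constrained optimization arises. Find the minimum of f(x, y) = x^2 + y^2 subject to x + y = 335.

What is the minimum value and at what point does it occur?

Substitute y = 335 - x into f(x,y) = x^2 + y^2:
g(x) = x^2 + (335 - x)^2 = 2x^2 - 670x + 112225
g'(x) = 4x - 670 = 0  =>  x = 335/2
y = 335 - 335/2 = 335/2
Minimum value = (335/2)^2 + (335/2)^2 = 112225/2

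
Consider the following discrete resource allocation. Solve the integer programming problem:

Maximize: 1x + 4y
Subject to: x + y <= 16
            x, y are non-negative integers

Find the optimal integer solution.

Objective: 1x + 4y, constraint: x + y <= 16
Coefficient of y is 4 > coefficient of x is 1, so allocate the entire budget to y.
Optimal: x = 0, y = 16, value = 64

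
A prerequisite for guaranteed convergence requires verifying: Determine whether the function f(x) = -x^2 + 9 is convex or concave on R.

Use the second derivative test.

f(x) = -x^2 + 9
f'(x) = -2x + 0
f''(x) = -2
Since f''(x) = -2 < 0 for all x, f is concave on R.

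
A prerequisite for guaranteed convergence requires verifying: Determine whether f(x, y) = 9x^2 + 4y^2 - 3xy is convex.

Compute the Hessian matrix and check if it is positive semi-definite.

f(x,y) = 9x^2 + 4y^2 - 3xy
Hessian H = [[18, -3], [-3, 8]]
trace(H) = 26, det(H) = 135
Eigenvalues: (26 +/- sqrt(136)) / 2 = 18.83, 7.169
Since both eigenvalues > 0, f is convex.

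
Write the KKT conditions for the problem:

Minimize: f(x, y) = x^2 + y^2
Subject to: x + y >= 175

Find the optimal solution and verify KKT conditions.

KKT conditions for min x^2 + y^2 s.t. x + y >= 175:
Stationarity: 2x = mu, 2y = mu
So x = y = mu/2.
Complementary slackness: mu*(x + y - 175) = 0
Primal feasibility: x + y >= 175; dual feasibility: mu >= 0
If mu = 0 then x = y = 0, but 0 + 0 < 175 is infeasible, so the constraint is active.
Constraint active: x + y = 2*(mu/2) = 175 => mu = 175
x = y = 175/2, f = 30625/2
Verify: stationarity 2*(175/2) = 175 = mu; primal 175/2 + 175/2 = 175 >= 175; dual mu = 175 >= 0; complementary slackness 175*(175 - 175) = 0. All KKT conditions hold.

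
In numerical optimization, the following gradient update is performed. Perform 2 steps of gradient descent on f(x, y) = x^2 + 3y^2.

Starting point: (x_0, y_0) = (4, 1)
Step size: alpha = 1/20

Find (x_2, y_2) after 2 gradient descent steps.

f(x,y) = x^2 + 3y^2
grad_x = 2x + 0y, grad_y = 6y + 0x
Step 1: grad = (8, 6), (18/5, 7/10)
Step 2: grad = (36/5, 21/5), (81/25, 49/100)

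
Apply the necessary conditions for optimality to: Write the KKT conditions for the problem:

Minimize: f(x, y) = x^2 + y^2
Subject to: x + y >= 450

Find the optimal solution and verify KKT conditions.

KKT conditions for min x^2 + y^2 s.t. x + y >= 450:
Stationarity: 2x = mu, 2y = mu
So x = y = mu/2.
Complementary slackness: mu*(x + y - 450) = 0
Primal feasibility: x + y >= 450; dual feasibility: mu >= 0
If mu = 0 then x = y = 0, but 0 + 0 < 450 is infeasible, so the constraint is active.
Constraint active: x + y = 2*(mu/2) = 450 => mu = 450
x = y = 225, f = 101250
Verify: stationarity 2*225 = 450 = mu; primal 225 + 225 = 450 >= 450; dual mu = 450 >= 0; complementary slackness 450*(450 - 450) = 0. All KKT conditions hold.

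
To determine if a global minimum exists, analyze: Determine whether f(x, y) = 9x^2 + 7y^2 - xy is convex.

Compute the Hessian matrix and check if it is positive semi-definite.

f(x,y) = 9x^2 + 7y^2 - xy
Hessian H = [[18, -1], [-1, 14]]
trace(H) = 32, det(H) = 251
Eigenvalues: (32 +/- sqrt(20)) / 2 = 18.24, 13.76
Since both eigenvalues > 0, f is convex.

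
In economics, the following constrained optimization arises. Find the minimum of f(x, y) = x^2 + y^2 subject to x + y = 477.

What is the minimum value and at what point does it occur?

Substitute y = 477 - x into f(x,y) = x^2 + y^2:
g(x) = x^2 + (477 - x)^2 = 2x^2 - 954x + 227529
g'(x) = 4x - 954 = 0  =>  x = 477/2
y = 477 - 477/2 = 477/2
Minimum value = (477/2)^2 + (477/2)^2 = 227529/2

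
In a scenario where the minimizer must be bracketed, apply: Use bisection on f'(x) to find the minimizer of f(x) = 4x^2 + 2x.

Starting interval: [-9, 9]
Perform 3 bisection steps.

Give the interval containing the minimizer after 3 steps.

Finding critical point of f(x) = 4x^2 + 2x using bisection on f'(x) = 8x + 2.
f'(x) = 0 when x = -1/4.
Starting interval: [-9, 9]
Step 1: mid = 0, f'(mid) = 2, new interval = [-9, 0]
Step 2: mid = -9/2, f'(mid) = -34, new interval = [-9/2, 0]
Step 3: mid = -9/4, f'(mid) = -16, new interval = [-9/4, 0]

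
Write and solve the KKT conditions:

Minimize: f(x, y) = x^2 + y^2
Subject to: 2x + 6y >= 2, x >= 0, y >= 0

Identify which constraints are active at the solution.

KKT conditions for min x^2 + y^2 s.t. 2x + 6y >= 2, x >= 0, y >= 0:
Stationarity: 2x = mu*2 + mu_x, 2y = mu*6 + mu_y, with mu, mu_x, mu_y >= 0
Complementary slackness: mu*(2x + 6y - 2) = 0, mu_x*x = 0, mu_y*y = 0
(0, 0) is infeasible (2*0 + 6*0 < 2), so if mu = 0 stationarity would force x = mu_x/2 >= 0, y = mu_y/2 >= 0 with mu_x*x = mu_y*y = 0, i.e. x = y = 0: contradiction. Hence mu > 0 and 2x + 6y = 2 is active.
Try x > 0, y > 0 (so mu_x = mu_y = 0): x = 2*mu/2, y = 6*mu/2
Substitute: 2*(2*mu/2) + 6*(6*mu/2) = 2
  mu*40/2 = 2 => mu = 1/10
x* = 1/10 > 0, y* = 3/10 > 0, consistent with mu_x = mu_y = 0.
f is convex and the constraints are linear, so this KKT point is the global minimum.
f* = 1/10
Active constraints: 2x + 6y >= 2 (holds with equality, mu = 1/10 > 0); x >= 0 and y >= 0 are inactive (mu_x = mu_y = 0).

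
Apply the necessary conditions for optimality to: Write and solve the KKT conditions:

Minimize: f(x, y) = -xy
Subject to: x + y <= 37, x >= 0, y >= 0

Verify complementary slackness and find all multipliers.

Problem: min -xy s.t. x + y <= 37 (multiplier lambda), x >= 0 (mu_x), y >= 0 (mu_y)
KKT stationarity: -y + lambda - mu_x = 0, -x + lambda - mu_y = 0, with lambda, mu_x, mu_y >= 0
Complementary slackness: lambda*(x + y - 37) = 0, mu_x*x = 0, mu_y*y = 0
If lambda = 0: y = -mu_x <= 0 and x = -mu_y <= 0 force x = y = 0 with f = 0; but x = y = 37/2 is feasible with f = -1369/4 < 0, so this is not the minimum. Hence lambda > 0 and x + y = 37.
Try x > 0, y > 0 (so mu_x = mu_y = 0): y = lambda, x = lambda => x = y = lambda
x + y = 37 => 2*lambda = 37 => lambda = 37/2
x* = y* = 37/2 > 0, consistent with mu_x = mu_y = 0.
(Any feasible point with x = 0 or y = 0 has f = 0 > -1369/4, so the minimum is not on those boundaries.)
min(-xy) = -1369/4 (i.e. max xy = 1369/4)
Multipliers: lambda = 37/2, mu_x = 0, mu_y = 0
Complementary slackness: lambda*(x + y - 37) = 37/2*(37/2 + 37/2 - 37) = 0, mu_x*x = 0*37/2 = 0, mu_y*y = 0*37/2 = 0. Satisfied.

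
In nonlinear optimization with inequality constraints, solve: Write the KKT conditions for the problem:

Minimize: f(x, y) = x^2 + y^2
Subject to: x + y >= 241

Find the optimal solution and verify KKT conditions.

KKT conditions for min x^2 + y^2 s.t. x + y >= 241:
Stationarity: 2x = mu, 2y = mu
So x = y = mu/2.
Complementary slackness: mu*(x + y - 241) = 0
Primal feasibility: x + y >= 241; dual feasibility: mu >= 0
If mu = 0 then x = y = 0, but 0 + 0 < 241 is infeasible, so the constraint is active.
Constraint active: x + y = 2*(mu/2) = 241 => mu = 241
x = y = 241/2, f = 58081/2
Verify: stationarity 2*(241/2) = 241 = mu; primal 241/2 + 241/2 = 241 >= 241; dual mu = 241 >= 0; complementary slackness 241*(241 - 241) = 0. All KKT conditions hold.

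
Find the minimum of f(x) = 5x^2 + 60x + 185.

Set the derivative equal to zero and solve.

f(x) = 5x^2 + 60x + 185
f'(x) = 10x + (60) = 0
x = -60/10 = -6
f(-6) = 5
Since f''(x) = 10 > 0, this is a minimum.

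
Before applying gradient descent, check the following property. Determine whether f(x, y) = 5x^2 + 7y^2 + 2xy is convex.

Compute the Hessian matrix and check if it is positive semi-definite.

f(x,y) = 5x^2 + 7y^2 + 2xy
Hessian H = [[10, 2], [2, 14]]
trace(H) = 24, det(H) = 136
Eigenvalues: (24 +/- sqrt(32)) / 2 = 14.83, 9.172
Since both eigenvalues > 0, f is convex.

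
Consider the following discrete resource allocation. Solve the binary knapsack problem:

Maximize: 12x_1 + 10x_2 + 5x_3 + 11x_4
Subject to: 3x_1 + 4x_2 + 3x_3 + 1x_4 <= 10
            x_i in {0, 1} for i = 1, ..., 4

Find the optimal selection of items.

Items: item 1 (v=12, w=3), item 2 (v=10, w=4), item 3 (v=5, w=3), item 4 (v=11, w=1)
Capacity: 10
Checking all 16 subsets (w = total weight, v = total value):
  {}: w = 0, v = 0
  {1}: w = 3, v = 12
  {2}: w = 4, v = 10
  {3}: w = 3, v = 5
  {4}: w = 1, v = 11
  {1, 2}: w = 7, v = 22
  {1, 3}: w = 6, v = 17
  {1, 4}: w = 4, v = 23
  {2, 3}: w = 7, v = 15
  {2, 4}: w = 5, v = 21
  {3, 4}: w = 4, v = 16
  {1, 2, 3}: w = 10, v = 27
  {1, 2, 4}: w = 8, v = 33
  {1, 3, 4}: w = 7, v = 28
  {2, 3, 4}: w = 8, v = 26
  {1, 2, 3, 4}: w = 11 > 10, infeasible
Best feasible subset: items [1, 2, 4]
Total weight: 8 <= 10, total value: 33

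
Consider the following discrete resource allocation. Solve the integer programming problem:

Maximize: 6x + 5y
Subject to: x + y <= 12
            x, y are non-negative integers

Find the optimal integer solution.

Objective: 6x + 5y, constraint: x + y <= 12
Coefficient of x is 6 >= coefficient of y is 5, so allocate the entire budget to x.
Optimal: x = 12, y = 0, value = 72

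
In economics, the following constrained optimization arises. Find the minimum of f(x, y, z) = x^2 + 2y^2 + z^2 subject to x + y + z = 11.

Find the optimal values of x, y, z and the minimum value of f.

Using Lagrange multipliers on f = x^2 + 2y^2 + z^2 with constraint x + y + z = 11:
Conditions: 2*1*x = lambda, 2*2*y = lambda, 2*1*z = lambda
So x = lambda/2, y = lambda/4, z = lambda/2
Substituting into constraint: lambda * (5/4) = 11
lambda = 44/5
x = 22/5, y = 11/5, z = 22/5
Minimum value = 242/5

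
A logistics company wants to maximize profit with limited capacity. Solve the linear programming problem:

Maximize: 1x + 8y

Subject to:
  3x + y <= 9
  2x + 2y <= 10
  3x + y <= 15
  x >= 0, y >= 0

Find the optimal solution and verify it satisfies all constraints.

Feasible vertices: (0, 0), (0, 5), (2, 3), (3, 0)
Objective 1x + 8y at each vertex:
  (0, 0): 0
  (0, 5): 40
  (2, 3): 26
  (3, 0): 3
Maximum is 40 at (0, 5).
Verify constraints at (x, y) = (0, 5):
  3*0 + 1*5 = 5 <= 9
  2*0 + 2*5 = 10 <= 10 (active)
  3*0 + 1*5 = 5 <= 15
  x = 0 >= 0, y = 5 >= 0. All constraints satisfied.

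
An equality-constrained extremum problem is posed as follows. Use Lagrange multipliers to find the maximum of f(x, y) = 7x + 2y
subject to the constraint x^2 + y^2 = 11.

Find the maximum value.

Set up Lagrange conditions: grad f = lambda * grad g
  7 = 2*lambda*x
  2 = 2*lambda*y
From these: x/y = 7/2, so x = 7t, y = 2t for some t.
Substitute into constraint: (7t)^2 + (2t)^2 = 11
  t^2 * 53 = 11
  t = sqrt(11/53)
Maximum = 7*x + 2*y = (7^2 + 2^2)*t = 53 * sqrt(11/53) = sqrt(583)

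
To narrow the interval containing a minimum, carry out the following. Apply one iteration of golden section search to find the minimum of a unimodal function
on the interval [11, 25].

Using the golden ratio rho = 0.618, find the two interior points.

Golden section search on [11, 25].
Golden ratio rho = 0.618 (approx).
Interior points:
  x_1 = 11 + (1-0.618)*14 = 16.3480
  x_2 = 11 + 0.618*14 = 19.6520
Compare f(x_1) and f(x_2) to determine which subinterval to keep.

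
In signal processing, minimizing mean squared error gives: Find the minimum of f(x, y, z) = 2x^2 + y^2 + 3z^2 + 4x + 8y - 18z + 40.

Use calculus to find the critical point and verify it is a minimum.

f(x,y,z) = 2x^2 + y^2 + 3z^2 + 4x + 8y - 18z + 40
df/dx = 4x + (4) = 0 => x = -1
df/dy = 2y + (8) = 0 => y = -4
df/dz = 6z + (-18) = 0 => z = 3
f(-1,-4,3) = 2*(-1)^2 + 1*(-4)^2 + 3*(3)^2 + 4*(-1) + 8*(-4) + -18*(3) + 40 = -5
Hessian is diagonal with entries 4, 2, 6 > 0, confirmed minimum.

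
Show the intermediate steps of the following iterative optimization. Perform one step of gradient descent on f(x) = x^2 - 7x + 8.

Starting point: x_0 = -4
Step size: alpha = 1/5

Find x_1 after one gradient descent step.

f(x) = x^2 - 7x + 8
f'(x) = 2x - 7
f'(-4) = 2*-4 + (-7) = -15
x_1 = x_0 - alpha * f'(x_0) = -4 - 1/5 * -15 = -1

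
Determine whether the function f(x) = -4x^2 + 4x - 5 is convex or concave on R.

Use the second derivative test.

f(x) = -4x^2 + 4x - 5
f'(x) = -8x + 4
f''(x) = -8
Since f''(x) = -8 < 0 for all x, f is concave on R.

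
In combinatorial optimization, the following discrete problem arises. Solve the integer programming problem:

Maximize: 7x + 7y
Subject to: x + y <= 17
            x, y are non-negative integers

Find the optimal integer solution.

Objective: 7x + 7y, constraint: x + y <= 17
Coefficient of x is 7 >= coefficient of y is 7, so allocate the entire budget to x.
Optimal: x = 17, y = 0, value = 119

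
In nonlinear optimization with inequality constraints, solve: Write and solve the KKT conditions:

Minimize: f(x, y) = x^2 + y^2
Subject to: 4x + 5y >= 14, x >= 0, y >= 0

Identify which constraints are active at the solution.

KKT conditions for min x^2 + y^2 s.t. 4x + 5y >= 14, x >= 0, y >= 0:
Stationarity: 2x = mu*4 + mu_x, 2y = mu*5 + mu_y, with mu, mu_x, mu_y >= 0
Complementary slackness: mu*(4x + 5y - 14) = 0, mu_x*x = 0, mu_y*y = 0
(0, 0) is infeasible (4*0 + 5*0 < 14), so if mu = 0 stationarity would force x = mu_x/2 >= 0, y = mu_y/2 >= 0 with mu_x*x = mu_y*y = 0, i.e. x = y = 0: contradiction. Hence mu > 0 and 4x + 5y = 14 is active.
Try x > 0, y > 0 (so mu_x = mu_y = 0): x = 4*mu/2, y = 5*mu/2
Substitute: 4*(4*mu/2) + 5*(5*mu/2) = 14
  mu*41/2 = 14 => mu = 28/41
x* = 56/41 > 0, y* = 70/41 > 0, consistent with mu_x = mu_y = 0.
f is convex and the constraints are linear, so this KKT point is the global minimum.
f* = 196/41
Active constraints: 4x + 5y >= 14 (holds with equality, mu = 28/41 > 0); x >= 0 and y >= 0 are inactive (mu_x = mu_y = 0).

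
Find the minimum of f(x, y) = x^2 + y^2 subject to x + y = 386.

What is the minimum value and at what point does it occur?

Substitute y = 386 - x into f(x,y) = x^2 + y^2:
g(x) = x^2 + (386 - x)^2 = 2x^2 - 772x + 148996
g'(x) = 4x - 772 = 0  =>  x = 193
y = 386 - 193 = 193
Minimum value = 193^2 + 193^2 = 74498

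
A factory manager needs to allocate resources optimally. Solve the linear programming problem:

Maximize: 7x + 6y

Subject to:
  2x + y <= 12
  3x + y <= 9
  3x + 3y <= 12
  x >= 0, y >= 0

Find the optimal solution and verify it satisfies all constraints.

Feasible vertices: (0, 0), (0, 4), (5/2, 3/2), (3, 0)
Objective 7x + 6y at each vertex:
  (0, 0): 0
  (0, 4): 24
  (5/2, 3/2): 53/2
  (3, 0): 21
Maximum is 53/2 at (5/2, 3/2).
Verify constraints at (x, y) = (5/2, 3/2):
  2*(5/2) + 1*(3/2) = 13/2 <= 12
  3*(5/2) + 1*(3/2) = 9 <= 9 (active)
  3*(5/2) + 3*(3/2) = 12 <= 12 (active)
  x = 5/2 >= 0, y = 3/2 >= 0. All constraints satisfied.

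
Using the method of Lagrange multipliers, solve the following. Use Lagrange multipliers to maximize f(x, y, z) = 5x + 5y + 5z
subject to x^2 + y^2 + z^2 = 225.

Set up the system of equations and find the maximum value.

Lagrange conditions: 5 = 2*lambda*x, 5 = 2*lambda*y, 5 = 2*lambda*z
So x:5 = y:5 = z:5, i.e. x = 5t, y = 5t, z = 5t
Constraint: t^2*(5^2 + 5^2 + 5^2) = 225
  t^2 * 75 = 225  =>  t = sqrt(3)
Maximum = 5*5t + 5*5t + 5*5t = 75*sqrt(3) = sqrt(16875)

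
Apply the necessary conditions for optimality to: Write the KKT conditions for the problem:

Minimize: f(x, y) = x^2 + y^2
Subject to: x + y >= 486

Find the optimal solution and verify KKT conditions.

KKT conditions for min x^2 + y^2 s.t. x + y >= 486:
Stationarity: 2x = mu, 2y = mu
So x = y = mu/2.
Complementary slackness: mu*(x + y - 486) = 0
Primal feasibility: x + y >= 486; dual feasibility: mu >= 0
If mu = 0 then x = y = 0, but 0 + 0 < 486 is infeasible, so the constraint is active.
Constraint active: x + y = 2*(mu/2) = 486 => mu = 486
x = y = 243, f = 118098
Verify: stationarity 2*243 = 486 = mu; primal 243 + 243 = 486 >= 486; dual mu = 486 >= 0; complementary slackness 486*(486 - 486) = 0. All KKT conditions hold.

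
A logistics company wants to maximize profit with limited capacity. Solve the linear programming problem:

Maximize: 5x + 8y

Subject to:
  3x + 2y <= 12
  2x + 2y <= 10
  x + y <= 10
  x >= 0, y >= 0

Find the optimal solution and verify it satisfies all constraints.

Feasible vertices: (0, 0), (0, 5), (2, 3), (4, 0)
Objective 5x + 8y at each vertex:
  (0, 0): 0
  (0, 5): 40
  (2, 3): 34
  (4, 0): 20
Maximum is 40 at (0, 5).
Verify constraints at (x, y) = (0, 5):
  3*0 + 2*5 = 10 <= 12
  2*0 + 2*5 = 10 <= 10 (active)
  1*0 + 1*5 = 5 <= 10
  x = 0 >= 0, y = 5 >= 0. All constraints satisfied.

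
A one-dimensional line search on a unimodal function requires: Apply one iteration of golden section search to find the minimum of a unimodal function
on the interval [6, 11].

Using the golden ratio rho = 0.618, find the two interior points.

Golden section search on [6, 11].
Golden ratio rho = 0.618 (approx).
Interior points:
  x_1 = 6 + (1-0.618)*5 = 7.9100
  x_2 = 6 + 0.618*5 = 9.0900
Compare f(x_1) and f(x_2) to determine which subinterval to keep.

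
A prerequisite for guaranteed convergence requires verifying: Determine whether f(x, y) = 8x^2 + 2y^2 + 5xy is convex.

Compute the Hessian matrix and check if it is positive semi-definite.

f(x,y) = 8x^2 + 2y^2 + 5xy
Hessian H = [[16, 5], [5, 4]]
trace(H) = 20, det(H) = 39
Eigenvalues: (20 +/- sqrt(244)) / 2 = 17.81, 2.19
Since both eigenvalues > 0, f is convex.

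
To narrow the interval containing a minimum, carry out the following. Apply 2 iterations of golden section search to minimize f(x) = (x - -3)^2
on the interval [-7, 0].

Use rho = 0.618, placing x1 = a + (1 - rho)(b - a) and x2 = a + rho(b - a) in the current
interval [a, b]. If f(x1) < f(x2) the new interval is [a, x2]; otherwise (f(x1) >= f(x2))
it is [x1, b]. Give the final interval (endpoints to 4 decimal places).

Golden section search for min of f(x) = (x - -3)^2 on [-7, 0].
Each step: x1 = a + (1 - rho)(b - a), x2 = a + rho(b - a); if f(x1) < f(x2) keep [a, x2], otherwise keep [x1, b].
Step 1: [-7.0000, 0.0000], x1=-4.3260 (f=1.7583), x2=-2.6740 (f=0.1063); f(x1) > f(x2) => keep [-4.3260, 0.0000]
Step 2: [-4.3260, 0.0000], x1=-2.6735 (f=0.1066), x2=-1.6525 (f=1.8157); f(x1) < f(x2) => keep [-4.3260, -1.6525]
Final interval: [-4.3260, -1.6525]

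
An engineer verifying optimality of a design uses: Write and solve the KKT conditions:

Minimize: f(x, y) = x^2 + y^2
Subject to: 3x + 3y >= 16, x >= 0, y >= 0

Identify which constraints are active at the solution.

KKT conditions for min x^2 + y^2 s.t. 3x + 3y >= 16, x >= 0, y >= 0:
Stationarity: 2x = mu*3 + mu_x, 2y = mu*3 + mu_y, with mu, mu_x, mu_y >= 0
Complementary slackness: mu*(3x + 3y - 16) = 0, mu_x*x = 0, mu_y*y = 0
(0, 0) is infeasible (3*0 + 3*0 < 16), so if mu = 0 stationarity would force x = mu_x/2 >= 0, y = mu_y/2 >= 0 with mu_x*x = mu_y*y = 0, i.e. x = y = 0: contradiction. Hence mu > 0 and 3x + 3y = 16 is active.
Try x > 0, y > 0 (so mu_x = mu_y = 0): x = 3*mu/2, y = 3*mu/2
Substitute: 3*(3*mu/2) + 3*(3*mu/2) = 16
  mu*18/2 = 16 => mu = 16/9
x* = 8/3 > 0, y* = 8/3 > 0, consistent with mu_x = mu_y = 0.
f is convex and the constraints are linear, so this KKT point is the global minimum.
f* = 128/9
Active constraints: 3x + 3y >= 16 (holds with equality, mu = 16/9 > 0); x >= 0 and y >= 0 are inactive (mu_x = mu_y = 0).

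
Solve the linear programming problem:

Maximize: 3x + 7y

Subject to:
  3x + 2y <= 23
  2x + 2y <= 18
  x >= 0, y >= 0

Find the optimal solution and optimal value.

Feasible vertices: (0, 0), (0, 9), (5, 4), (23/3, 0)
Objective 3x + 7y at each:
  (0, 0): 0
  (0, 9): 63
  (5, 4): 43
  (23/3, 0): 23
Maximum is 63 at (0, 9).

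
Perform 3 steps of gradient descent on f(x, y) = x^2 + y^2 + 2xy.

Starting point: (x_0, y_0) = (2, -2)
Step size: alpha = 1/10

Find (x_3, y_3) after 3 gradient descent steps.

f(x,y) = x^2 + y^2 + 2xy
grad_x = 2x + 2y, grad_y = 2y + 2x
Step 1: grad = (0, 0), (2, -2)
Step 2: grad = (0, 0), (2, -2)
Step 3: grad = (0, 0), (2, -2)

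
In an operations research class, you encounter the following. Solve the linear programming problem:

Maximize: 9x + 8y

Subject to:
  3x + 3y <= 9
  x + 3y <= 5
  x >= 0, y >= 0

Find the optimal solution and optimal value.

Feasible vertices: (0, 0), (0, 5/3), (2, 1), (3, 0)
Objective 9x + 8y at each:
  (0, 0): 0
  (0, 5/3): 40/3
  (2, 1): 26
  (3, 0): 27
Maximum is 27 at (3, 0).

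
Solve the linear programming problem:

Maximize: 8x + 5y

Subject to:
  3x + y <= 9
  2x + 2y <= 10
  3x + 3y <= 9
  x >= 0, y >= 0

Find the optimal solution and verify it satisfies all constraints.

Feasible vertices: (0, 0), (0, 3), (3, 0)
Objective 8x + 5y at each vertex:
  (0, 0): 0
  (0, 3): 15
  (3, 0): 24
Maximum is 24 at (3, 0).
Verify constraints at (x, y) = (3, 0):
  3*3 + 1*0 = 9 <= 9 (active)
  2*3 + 2*0 = 6 <= 10
  3*3 + 3*0 = 9 <= 9 (active)
  x = 3 >= 0, y = 0 >= 0. All constraints satisfied.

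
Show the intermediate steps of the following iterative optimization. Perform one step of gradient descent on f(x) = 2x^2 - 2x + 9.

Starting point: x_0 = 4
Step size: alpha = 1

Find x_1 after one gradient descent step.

f(x) = 2x^2 - 2x + 9
f'(x) = 4x - 2
f'(4) = 4*4 + (-2) = 14
x_1 = x_0 - alpha * f'(x_0) = 4 - 1 * 14 = -10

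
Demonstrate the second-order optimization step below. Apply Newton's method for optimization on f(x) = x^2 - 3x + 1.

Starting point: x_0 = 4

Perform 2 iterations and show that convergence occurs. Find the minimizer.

f(x) = x^2 - 3x + 1, f'(x) = 2x + (-3), f''(x) = 2
Step 1: f'(4) = 5, x_1 = 4 - 5/2 = 3/2
Step 2: f'(3/2) = 0, x_2 = 3/2 (converged)
Newton's method converges in 1 step for quadratics.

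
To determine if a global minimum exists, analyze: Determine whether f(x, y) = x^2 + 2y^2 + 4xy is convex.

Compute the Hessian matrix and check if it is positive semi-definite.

f(x,y) = x^2 + 2y^2 + 4xy
Hessian H = [[2, 4], [4, 4]]
trace(H) = 6, det(H) = -8
Eigenvalues: (6 +/- sqrt(68)) / 2 = 7.123, -1.123
Since not both eigenvalues positive, f is neither convex nor concave.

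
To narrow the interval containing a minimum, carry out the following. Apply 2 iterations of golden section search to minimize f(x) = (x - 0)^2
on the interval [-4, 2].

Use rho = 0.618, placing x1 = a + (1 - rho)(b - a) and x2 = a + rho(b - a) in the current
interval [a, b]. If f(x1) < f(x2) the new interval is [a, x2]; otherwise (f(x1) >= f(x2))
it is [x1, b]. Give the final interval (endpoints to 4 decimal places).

Golden section search for min of f(x) = (x - 0)^2 on [-4, 2].
Each step: x1 = a + (1 - rho)(b - a), x2 = a + rho(b - a); if f(x1) < f(x2) keep [a, x2], otherwise keep [x1, b].
Step 1: [-4.0000, 2.0000], x1=-1.7080 (f=2.9173), x2=-0.2920 (f=0.0853); f(x1) > f(x2) => keep [-1.7080, 2.0000]
Step 2: [-1.7080, 2.0000], x1=-0.2915 (f=0.0850), x2=0.5835 (f=0.3405); f(x1) < f(x2) => keep [-1.7080, 0.5835]
Final interval: [-1.7080, 0.5835]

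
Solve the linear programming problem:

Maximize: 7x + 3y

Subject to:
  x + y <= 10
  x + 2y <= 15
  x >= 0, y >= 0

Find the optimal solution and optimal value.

Feasible vertices: (0, 0), (0, 15/2), (5, 5), (10, 0)
Objective 7x + 3y at each:
  (0, 0): 0
  (0, 15/2): 45/2
  (5, 5): 50
  (10, 0): 70
Maximum is 70 at (10, 0).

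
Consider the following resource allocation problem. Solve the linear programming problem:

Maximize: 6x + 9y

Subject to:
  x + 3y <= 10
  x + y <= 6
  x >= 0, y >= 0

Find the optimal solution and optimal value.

Feasible vertices: (0, 0), (0, 10/3), (4, 2), (6, 0)
Objective 6x + 9y at each:
  (0, 0): 0
  (0, 10/3): 30
  (4, 2): 42
  (6, 0): 36
Maximum is 42 at (4, 2).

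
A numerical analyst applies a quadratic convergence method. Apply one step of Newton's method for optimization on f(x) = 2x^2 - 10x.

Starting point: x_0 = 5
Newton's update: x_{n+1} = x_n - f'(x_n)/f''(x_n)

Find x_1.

f(x) = 2x^2 - 10x
f'(x) = 4x + (-10), f''(x) = 4
Newton step: x_1 = x_0 - f'(x_0)/f''(x_0)
f'(5) = 10
x_1 = 5 - 10/4 = 5/2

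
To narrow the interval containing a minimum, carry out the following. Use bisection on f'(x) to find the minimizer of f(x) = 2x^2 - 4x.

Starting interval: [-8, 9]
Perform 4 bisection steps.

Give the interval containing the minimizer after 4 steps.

Finding critical point of f(x) = 2x^2 - 4x using bisection on f'(x) = 4x + -4.
f'(x) = 0 when x = 1.
Starting interval: [-8, 9]
Step 1: mid = 1/2, f'(mid) = -2, new interval = [1/2, 9]
Step 2: mid = 19/4, f'(mid) = 15, new interval = [1/2, 19/4]
Step 3: mid = 21/8, f'(mid) = 13/2, new interval = [1/2, 21/8]
Step 4: mid = 25/16, f'(mid) = 9/4, new interval = [1/2, 25/16]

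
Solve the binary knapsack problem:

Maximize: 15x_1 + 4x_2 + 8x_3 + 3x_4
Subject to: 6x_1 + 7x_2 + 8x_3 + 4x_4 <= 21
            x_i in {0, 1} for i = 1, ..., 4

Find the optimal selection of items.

Items: item 1 (v=15, w=6), item 2 (v=4, w=7), item 3 (v=8, w=8), item 4 (v=3, w=4)
Capacity: 21
Checking all 16 subsets (w = total weight, v = total value):
  {}: w = 0, v = 0
  {1}: w = 6, v = 15
  {2}: w = 7, v = 4
  {3}: w = 8, v = 8
  {4}: w = 4, v = 3
  {1, 2}: w = 13, v = 19
  {1, 3}: w = 14, v = 23
  {1, 4}: w = 10, v = 18
  {2, 3}: w = 15, v = 12
  {2, 4}: w = 11, v = 7
  {3, 4}: w = 12, v = 11
  {1, 2, 3}: w = 21, v = 27
  {1, 2, 4}: w = 17, v = 22
  {1, 3, 4}: w = 18, v = 26
  {2, 3, 4}: w = 19, v = 15
  {1, 2, 3, 4}: w = 25 > 21, infeasible
Best feasible subset: items [1, 2, 3]
Total weight: 21 <= 21, total value: 27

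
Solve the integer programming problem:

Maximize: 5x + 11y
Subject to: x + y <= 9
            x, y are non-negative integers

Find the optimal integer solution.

Objective: 5x + 11y, constraint: x + y <= 9
Coefficient of y is 11 > coefficient of x is 5, so allocate the entire budget to y.
Optimal: x = 0, y = 9, value = 99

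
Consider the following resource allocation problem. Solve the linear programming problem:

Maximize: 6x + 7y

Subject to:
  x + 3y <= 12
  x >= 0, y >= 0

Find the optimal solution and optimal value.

The feasible region has vertices at [(0, 0), (12, 0), (0, 4)].
Checking objective 6x + 7y at each vertex:
  (0, 0): 6*0 + 7*0 = 0
  (12, 0): 6*12 + 7*0 = 72
  (0, 4): 6*0 + 7*4 = 28
Maximum is 72 at (12, 0).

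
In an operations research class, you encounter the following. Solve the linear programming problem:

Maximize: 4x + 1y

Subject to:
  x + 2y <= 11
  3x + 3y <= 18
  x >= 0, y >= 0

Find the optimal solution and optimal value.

Feasible vertices: (0, 0), (0, 11/2), (1, 5), (6, 0)
Objective 4x + 1y at each:
  (0, 0): 0
  (0, 11/2): 11/2
  (1, 5): 9
  (6, 0): 24
Maximum is 24 at (6, 0).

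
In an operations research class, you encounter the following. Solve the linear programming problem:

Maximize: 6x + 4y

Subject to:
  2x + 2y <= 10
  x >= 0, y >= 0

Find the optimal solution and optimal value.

The feasible region has vertices at [(0, 0), (5, 0), (0, 5)].
Checking objective 6x + 4y at each vertex:
  (0, 0): 6*0 + 4*0 = 0
  (5, 0): 6*5 + 4*0 = 30
  (0, 5): 6*0 + 4*5 = 20
Maximum is 30 at (5, 0).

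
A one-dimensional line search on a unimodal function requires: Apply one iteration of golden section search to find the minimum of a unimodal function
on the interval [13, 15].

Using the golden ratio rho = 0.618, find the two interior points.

Golden section search on [13, 15].
Golden ratio rho = 0.618 (approx).
Interior points:
  x_1 = 13 + (1-0.618)*2 = 13.7640
  x_2 = 13 + 0.618*2 = 14.2360
Compare f(x_1) and f(x_2) to determine which subinterval to keep.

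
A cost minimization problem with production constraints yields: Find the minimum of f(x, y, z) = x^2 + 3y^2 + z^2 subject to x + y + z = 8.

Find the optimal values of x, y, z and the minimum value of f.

Using Lagrange multipliers on f = x^2 + 3y^2 + z^2 with constraint x + y + z = 8:
Conditions: 2*1*x = lambda, 2*3*y = lambda, 2*1*z = lambda
So x = lambda/2, y = lambda/6, z = lambda/2
Substituting into constraint: lambda * (7/6) = 8
lambda = 48/7
x = 24/7, y = 8/7, z = 24/7
Minimum value = 192/7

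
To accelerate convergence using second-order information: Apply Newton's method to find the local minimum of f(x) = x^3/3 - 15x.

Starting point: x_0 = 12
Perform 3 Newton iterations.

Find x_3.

f(x) = x^3/3 - 15x
f'(x) = x^2 - 15, f''(x) = 2x
Newton update: x_{n+1} = x_n - (x_n^2 - 15)/(2*x_n)
Step 1: x_0 = 12, f'=129, f''=24, x_1 = 53/8
Step 2: x_1 = 53/8, f'=1849/64, f''=53/4, x_2 = 3769/848
Step 3: x_2 = 3769/848, f'=3418801/719104, f''=3769/424, x_3 = 24991921/6392224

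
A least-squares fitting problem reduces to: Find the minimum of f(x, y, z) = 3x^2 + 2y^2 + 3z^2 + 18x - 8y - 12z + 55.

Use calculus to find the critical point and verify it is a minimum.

f(x,y,z) = 3x^2 + 2y^2 + 3z^2 + 18x - 8y - 12z + 55
df/dx = 6x + (18) = 0 => x = -3
df/dy = 4y + (-8) = 0 => y = 2
df/dz = 6z + (-12) = 0 => z = 2
f(-3,2,2) = 3*(-3)^2 + 2*(2)^2 + 3*(2)^2 + 18*(-3) + -8*(2) + -12*(2) + 55 = 8
Hessian is diagonal with entries 6, 4, 6 > 0, confirmed minimum.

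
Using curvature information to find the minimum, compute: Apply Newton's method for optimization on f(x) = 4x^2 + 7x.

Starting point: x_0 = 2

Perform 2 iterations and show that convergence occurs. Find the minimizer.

f(x) = 4x^2 + 7x, f'(x) = 8x + (7), f''(x) = 8
Step 1: f'(2) = 23, x_1 = 2 - 23/8 = -7/8
Step 2: f'(-7/8) = 0, x_2 = -7/8 (converged)
Newton's method converges in 1 step for quadratics.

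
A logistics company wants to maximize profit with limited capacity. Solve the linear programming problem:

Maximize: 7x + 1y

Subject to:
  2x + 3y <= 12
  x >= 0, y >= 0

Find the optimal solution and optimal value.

The feasible region has vertices at [(0, 0), (6, 0), (0, 4)].
Checking objective 7x + 1y at each vertex:
  (0, 0): 7*0 + 1*0 = 0
  (6, 0): 7*6 + 1*0 = 42
  (0, 4): 7*0 + 1*4 = 4
Maximum is 42 at (6, 0).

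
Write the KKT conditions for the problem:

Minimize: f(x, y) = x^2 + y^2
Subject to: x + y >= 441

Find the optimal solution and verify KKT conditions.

KKT conditions for min x^2 + y^2 s.t. x + y >= 441:
Stationarity: 2x = mu, 2y = mu
So x = y = mu/2.
Complementary slackness: mu*(x + y - 441) = 0
Primal feasibility: x + y >= 441; dual feasibility: mu >= 0
If mu = 0 then x = y = 0, but 0 + 0 < 441 is infeasible, so the constraint is active.
Constraint active: x + y = 2*(mu/2) = 441 => mu = 441
x = y = 441/2, f = 194481/2
Verify: stationarity 2*(441/2) = 441 = mu; primal 441/2 + 441/2 = 441 >= 441; dual mu = 441 >= 0; complementary slackness 441*(441 - 441) = 0. All KKT conditions hold.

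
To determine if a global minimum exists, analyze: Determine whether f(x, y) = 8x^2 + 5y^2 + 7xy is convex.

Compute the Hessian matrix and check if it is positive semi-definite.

f(x,y) = 8x^2 + 5y^2 + 7xy
Hessian H = [[16, 7], [7, 10]]
trace(H) = 26, det(H) = 111
Eigenvalues: (26 +/- sqrt(232)) / 2 = 20.62, 5.384
Since both eigenvalues > 0, f is convex.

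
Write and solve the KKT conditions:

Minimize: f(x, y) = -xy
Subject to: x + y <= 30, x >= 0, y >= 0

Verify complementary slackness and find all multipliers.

Problem: min -xy s.t. x + y <= 30 (multiplier lambda), x >= 0 (mu_x), y >= 0 (mu_y)
KKT stationarity: -y + lambda - mu_x = 0, -x + lambda - mu_y = 0, with lambda, mu_x, mu_y >= 0
Complementary slackness: lambda*(x + y - 30) = 0, mu_x*x = 0, mu_y*y = 0
If lambda = 0: y = -mu_x <= 0 and x = -mu_y <= 0 force x = y = 0 with f = 0; but x = y = 15 is feasible with f = -225 < 0, so this is not the minimum. Hence lambda > 0 and x + y = 30.
Try x > 0, y > 0 (so mu_x = mu_y = 0): y = lambda, x = lambda => x = y = lambda
x + y = 30 => 2*lambda = 30 => lambda = 15
x* = y* = 15 > 0, consistent with mu_x = mu_y = 0.
(Any feasible point with x = 0 or y = 0 has f = 0 > -225, so the minimum is not on those boundaries.)
min(-xy) = -225 (i.e. max xy = 225)
Multipliers: lambda = 15, mu_x = 0, mu_y = 0
Complementary slackness: lambda*(x + y - 30) = 15*(15 + 15 - 30) = 0, mu_x*x = 0*15 = 0, mu_y*y = 0*15 = 0. Satisfied.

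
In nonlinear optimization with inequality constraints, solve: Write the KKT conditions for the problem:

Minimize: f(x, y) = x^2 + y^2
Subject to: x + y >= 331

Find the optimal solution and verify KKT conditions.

KKT conditions for min x^2 + y^2 s.t. x + y >= 331:
Stationarity: 2x = mu, 2y = mu
So x = y = mu/2.
Complementary slackness: mu*(x + y - 331) = 0
Primal feasibility: x + y >= 331; dual feasibility: mu >= 0
If mu = 0 then x = y = 0, but 0 + 0 < 331 is infeasible, so the constraint is active.
Constraint active: x + y = 2*(mu/2) = 331 => mu = 331
x = y = 331/2, f = 109561/2
Verify: stationarity 2*(331/2) = 331 = mu; primal 331/2 + 331/2 = 331 >= 331; dual mu = 331 >= 0; complementary slackness 331*(331 - 331) = 0. All KKT conditions hold.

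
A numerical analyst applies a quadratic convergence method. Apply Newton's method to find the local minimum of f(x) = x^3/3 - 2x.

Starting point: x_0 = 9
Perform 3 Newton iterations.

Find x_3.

f(x) = x^3/3 - 2x
f'(x) = x^2 - 2, f''(x) = 2x
Newton update: x_{n+1} = x_n - (x_n^2 - 2)/(2*x_n)
Step 1: x_0 = 9, f'=79, f''=18, x_1 = 83/18
Step 2: x_1 = 83/18, f'=6241/324, f''=83/9, x_2 = 7537/2988
Step 3: x_2 = 7537/2988, f'=38950081/8928144, f''=7537/1494, x_3 = 74662657/45041112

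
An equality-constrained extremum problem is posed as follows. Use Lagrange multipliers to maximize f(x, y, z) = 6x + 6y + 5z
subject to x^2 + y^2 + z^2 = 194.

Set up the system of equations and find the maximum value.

Lagrange conditions: 6 = 2*lambda*x, 6 = 2*lambda*y, 5 = 2*lambda*z
So x:6 = y:6 = z:5, i.e. x = 6t, y = 6t, z = 5t
Constraint: t^2*(6^2 + 6^2 + 5^2) = 194
  t^2 * 97 = 194  =>  t = sqrt(2)
Maximum = 6*6t + 6*6t + 5*5t = 97*sqrt(2) = sqrt(18818)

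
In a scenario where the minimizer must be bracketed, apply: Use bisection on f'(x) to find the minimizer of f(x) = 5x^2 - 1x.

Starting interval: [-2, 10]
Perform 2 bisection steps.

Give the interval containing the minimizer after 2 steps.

Finding critical point of f(x) = 5x^2 - 1x using bisection on f'(x) = 10x + -1.
f'(x) = 0 when x = 1/10.
Starting interval: [-2, 10]
Step 1: mid = 4, f'(mid) = 39, new interval = [-2, 4]
Step 2: mid = 1, f'(mid) = 9, new interval = [-2, 1]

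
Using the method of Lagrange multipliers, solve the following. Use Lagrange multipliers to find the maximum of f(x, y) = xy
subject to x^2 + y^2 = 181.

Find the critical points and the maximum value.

Lagrange conditions: y = 2*lambda*x and x = 2*lambda*y
If x = 0 then y = 0, violating the constraint, so x, y != 0.
Dividing: y/x = x/y => x^2 = y^2 => y = x or y = -x
Constraint: 2x^2 = 181 => x^2 = 181/2 => x = +/-sqrt(181/2)
Critical points: (sqrt(181/2), sqrt(181/2)), (-sqrt(181/2), -sqrt(181/2)), (sqrt(181/2), -sqrt(181/2)), (-sqrt(181/2), sqrt(181/2))
  y = x:  xy = x^2 = 181/2  at (sqrt(181/2), sqrt(181/2)) and (-sqrt(181/2), -sqrt(181/2))
  y = -x: xy = -x^2 = -181/2 at (sqrt(181/2), -sqrt(181/2)) and (-sqrt(181/2), sqrt(181/2))
Maximum xy = 181/2 at (sqrt(181/2), sqrt(181/2)) and (-sqrt(181/2), -sqrt(181/2))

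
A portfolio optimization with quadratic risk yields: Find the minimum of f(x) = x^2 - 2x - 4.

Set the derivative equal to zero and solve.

f(x) = x^2 - 2x - 4
f'(x) = 2x + (-2) = 0
x = 2/2 = 1
f(1) = -5
Since f''(x) = 2 > 0, this is a minimum.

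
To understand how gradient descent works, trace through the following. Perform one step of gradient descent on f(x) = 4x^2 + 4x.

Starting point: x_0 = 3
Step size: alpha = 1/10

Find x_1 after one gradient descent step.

f(x) = 4x^2 + 4x
f'(x) = 8x + 4
f'(3) = 8*3 + (4) = 28
x_1 = x_0 - alpha * f'(x_0) = 3 - 1/10 * 28 = 1/5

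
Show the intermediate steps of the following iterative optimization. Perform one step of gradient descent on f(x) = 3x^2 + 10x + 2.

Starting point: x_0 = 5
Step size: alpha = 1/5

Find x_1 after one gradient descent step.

f(x) = 3x^2 + 10x + 2
f'(x) = 6x + 10
f'(5) = 6*5 + (10) = 40
x_1 = x_0 - alpha * f'(x_0) = 5 - 1/5 * 40 = -3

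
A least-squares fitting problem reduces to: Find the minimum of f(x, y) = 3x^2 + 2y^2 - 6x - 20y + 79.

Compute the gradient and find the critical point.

f(x,y) = 3x^2 + 2y^2 - 6x - 20y + 79
df/dx = 6x + (-6) = 0  =>  x = 1
df/dy = 4y + (-20) = 0  =>  y = 5
f(1, 5) = 3*(1)^2 + 2*(5)^2 + -6*(1) + -20*(5) + 79 = 26
Hessian is diagonal with entries 6, 4 > 0, so this is a minimum.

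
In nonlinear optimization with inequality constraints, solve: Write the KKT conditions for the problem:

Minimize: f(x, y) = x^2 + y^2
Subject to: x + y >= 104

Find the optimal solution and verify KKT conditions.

KKT conditions for min x^2 + y^2 s.t. x + y >= 104:
Stationarity: 2x = mu, 2y = mu
So x = y = mu/2.
Complementary slackness: mu*(x + y - 104) = 0
Primal feasibility: x + y >= 104; dual feasibility: mu >= 0
If mu = 0 then x = y = 0, but 0 + 0 < 104 is infeasible, so the constraint is active.
Constraint active: x + y = 2*(mu/2) = 104 => mu = 104
x = y = 52, f = 5408
Verify: stationarity 2*52 = 104 = mu; primal 52 + 52 = 104 >= 104; dual mu = 104 >= 0; complementary slackness 104*(104 - 104) = 0. All KKT conditions hold.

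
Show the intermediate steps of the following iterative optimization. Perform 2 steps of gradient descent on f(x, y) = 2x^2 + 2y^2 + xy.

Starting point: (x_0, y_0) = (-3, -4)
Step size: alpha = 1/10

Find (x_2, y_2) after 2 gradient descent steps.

f(x,y) = 2x^2 + 2y^2 + xy
grad_x = 4x + 1y, grad_y = 4y + 1x
Step 1: grad = (-16, -19), (-7/5, -21/10)
Step 2: grad = (-77/10, -49/5), (-63/100, -28/25)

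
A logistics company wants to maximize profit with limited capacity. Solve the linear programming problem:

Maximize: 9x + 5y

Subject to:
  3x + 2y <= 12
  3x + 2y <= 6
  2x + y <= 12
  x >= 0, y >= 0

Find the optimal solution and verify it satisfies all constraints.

Feasible vertices: (0, 0), (0, 3), (2, 0)
Objective 9x + 5y at each vertex:
  (0, 0): 0
  (0, 3): 15
  (2, 0): 18
Maximum is 18 at (2, 0).
Verify constraints at (x, y) = (2, 0):
  3*2 + 2*0 = 6 <= 12
  3*2 + 2*0 = 6 <= 6 (active)
  2*2 + 1*0 = 4 <= 12
  x = 2 >= 0, y = 0 >= 0. All constraints satisfied.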